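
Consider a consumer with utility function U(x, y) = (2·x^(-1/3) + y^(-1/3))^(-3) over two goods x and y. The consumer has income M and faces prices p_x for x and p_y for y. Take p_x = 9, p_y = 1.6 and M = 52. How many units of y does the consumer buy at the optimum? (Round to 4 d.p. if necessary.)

MRS = MU_x/MU_y = 2·(y/x)^(4/3). Set equal to p_x/p_y.
Solve for the ratio: y/x = [(1/2)·p_x/p_y]^(0.75).
With the ratio pinned down, the budget gives x* = M/(p_x + p_y·(y/x)) and y* = (y/x)·x*.
Numerically y/x = 2.171798, so x* = 52/(9 + 1.6·2.171798) = 4.1684 and y* = 2.171798·4.1684 = 9.0529.

y* = 9.0529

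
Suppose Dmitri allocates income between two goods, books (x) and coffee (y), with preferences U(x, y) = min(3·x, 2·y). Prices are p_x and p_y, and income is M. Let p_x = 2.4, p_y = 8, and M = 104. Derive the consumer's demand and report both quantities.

x* = 7.2222, y* = 10.8333

Leontief preferences: the optimum is at the kink where x/2 = y/3, i.e. y = (3/2)·x.
Budget: p_x·x + p_y·(3/2)·x = M, so (2·p_x + 3·p_y)·x = 2·M.
Demand: x*(p_x,p_y,M) = 2·M/(2·p_x + 3·p_y), y* = 3·M/(2·p_x + 3·p_y).
Here 2·2.4 + 3·8 = 28.8, giving x* = 7.2222 and y* = 10.8333.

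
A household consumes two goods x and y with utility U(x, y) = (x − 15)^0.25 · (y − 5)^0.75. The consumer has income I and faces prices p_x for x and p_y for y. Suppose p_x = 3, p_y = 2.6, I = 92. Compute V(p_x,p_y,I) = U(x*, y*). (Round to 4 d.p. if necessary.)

V = 7.1903

MRS = (1/3)·(y−5)/(x−15). Tangency with p_x/p_y gives y−5 = 3·(p_x/p_y)·(x−15).
Substituting into the budget: x* = 15 + 0.25·(I − 15·p_x − 5·p_y)/p_x, and y* = 5 + 0.75·(…)/p_y.
Discretionary income = 92 − 15·3 − 5·2.6 = 34; x* = 15 + 0.25·34/3 = 17.8333; y* = 5 + 0.75·34/2.6 = 14.8077.
Utility at the optimum: U(17.8333, 14.8077) = 7.1903.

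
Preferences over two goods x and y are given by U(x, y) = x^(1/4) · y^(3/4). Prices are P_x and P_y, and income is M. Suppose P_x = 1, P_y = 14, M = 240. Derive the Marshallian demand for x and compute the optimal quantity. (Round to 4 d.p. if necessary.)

x* = 60

Demand: x*(P_x,P_y,M) = 0.25·M/P_x and y* = 0.75·M/P_y.
At P_x=1, P_y=14, M=240: x* = 0.25·240/1 = 60.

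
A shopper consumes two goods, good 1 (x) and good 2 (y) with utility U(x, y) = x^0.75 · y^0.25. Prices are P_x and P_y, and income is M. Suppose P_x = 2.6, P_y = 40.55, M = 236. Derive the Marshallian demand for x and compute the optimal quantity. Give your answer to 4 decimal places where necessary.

Demand: x*(P_x,P_y,M) = 0.75·M/P_x and y* = 0.25·M/P_y.
At P_x=2.6, P_y=40.55, M=236: x* = 0.75·236/2.6 = 68.0769.

x* = 68.0769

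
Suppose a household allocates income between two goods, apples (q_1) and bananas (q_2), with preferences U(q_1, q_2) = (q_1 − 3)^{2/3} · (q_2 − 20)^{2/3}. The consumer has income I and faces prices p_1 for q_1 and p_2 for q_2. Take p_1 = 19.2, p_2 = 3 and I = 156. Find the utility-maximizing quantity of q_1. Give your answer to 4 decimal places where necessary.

MRS = (q_2−20)/(q_1−3). Tangency with p_1/p_2 gives q_2−20 = (p_1/p_2)·(q_1−3).
Substituting into the budget: q_1* = 3 + 0.5·(I − 3·p_1 − 20·p_2)/p_1, and q_2* = 20 + 0.5·(…)/p_2.
Discretionary income = 156 − 3·19.2 − 20·3 = 38.4; q_1* = 3 + 0.5·38.4/19.2 = 4.

q_1* = 4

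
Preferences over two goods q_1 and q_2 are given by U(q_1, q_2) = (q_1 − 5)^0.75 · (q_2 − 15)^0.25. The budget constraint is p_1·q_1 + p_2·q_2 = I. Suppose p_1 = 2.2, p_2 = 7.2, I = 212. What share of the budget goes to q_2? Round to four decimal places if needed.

This is Cobb-Douglas in (q_1−5, q_2−15): tangency gives 0.75·p_2·(q_2−15) = 0.25·p_1·(q_1−5).
Substituting into the budget: q_1* = 5 + 0.75·(I − 5·p_1 − 15·p_2)/p_1, and q_2* = 15 + 0.25·(…)/p_2.
Discretionary income = 212 − 5·2.2 − 15·7.2 = 93; q_1* = 5 + 0.75·93/2.2 = 36.7045; q_2* = 15 + 0.25·93/7.2 = 18.2292.
Expenditure on q_2: 7.2·18.2292 = 131.25; share = 0.6191.

share on q_2 = 0.6191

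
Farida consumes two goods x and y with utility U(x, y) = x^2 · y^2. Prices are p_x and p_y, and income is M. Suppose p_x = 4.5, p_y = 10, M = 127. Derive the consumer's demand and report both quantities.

x* = 14.1111, y* = 6.35

The MRS is y/x. Set MRS = p_x/p_y.
So 2·p_y·y = 2·p_x·x; combined with the budget, a share 0.5 of income goes to x.
Demand: x*(p_x,p_y,M) = 0.5·M/p_x and y* = 0.5·M/p_y.
At p_x=4.5, p_y=10, M=127: x* = 0.5·127/4.5 = 14.1111, y* = 6.35.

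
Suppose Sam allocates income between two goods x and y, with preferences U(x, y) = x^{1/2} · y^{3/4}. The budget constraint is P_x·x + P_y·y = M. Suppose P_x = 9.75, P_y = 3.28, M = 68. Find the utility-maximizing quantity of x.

x* = 2.7897

Demand: x*(P_x,P_y,M) = 0.4·M/P_x and y* = 0.6·M/P_y.
At P_x=9.75, P_y=3.28, M=68: x* = 0.4·68/9.75 = 2.7897.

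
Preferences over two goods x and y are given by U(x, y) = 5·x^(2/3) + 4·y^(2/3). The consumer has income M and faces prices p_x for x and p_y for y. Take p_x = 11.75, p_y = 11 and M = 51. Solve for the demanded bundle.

With the ratio pinned down, the budget gives x* = M/(p_x + p_y·(y/x)) and y* = (y/x)·x*.
Numerically y/x = 0.62403, so x* = 51/(11.75 + 11·0.62403) = 2.7398 and y* = 0.62403·2.7398 = 1.7097.

x* = 2.7398, y* = 1.7097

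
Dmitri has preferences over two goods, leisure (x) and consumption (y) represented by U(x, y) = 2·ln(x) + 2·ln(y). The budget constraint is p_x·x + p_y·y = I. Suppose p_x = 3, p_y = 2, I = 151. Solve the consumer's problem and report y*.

Tangency: MRS = y/x = p_x/p_y.
So 2·p_y·y = 2·p_x·x; combined with the budget, a share 0.5 of income goes to x.
Demand: x*(p_x,p_y,I) = 0.5·I/p_x and y* = 0.5·I/p_y.
At p_x=3, p_y=2, I=151: y* = 0.5·151/2 = 37.75.

y* = 37.75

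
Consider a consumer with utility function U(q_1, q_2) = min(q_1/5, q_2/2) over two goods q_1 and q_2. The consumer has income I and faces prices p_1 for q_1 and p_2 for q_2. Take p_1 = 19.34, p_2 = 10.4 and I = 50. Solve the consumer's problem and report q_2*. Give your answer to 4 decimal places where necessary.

Demand: q_1*(p_1,p_2,I) = 5·I/(5·p_1 + 2·p_2), q_2* = 2·I/(5·p_1 + 2·p_2).
Here 5·19.34 + 2·10.4 = 117.5, giving q_2* = 0.8511.

q_2* = 0.8511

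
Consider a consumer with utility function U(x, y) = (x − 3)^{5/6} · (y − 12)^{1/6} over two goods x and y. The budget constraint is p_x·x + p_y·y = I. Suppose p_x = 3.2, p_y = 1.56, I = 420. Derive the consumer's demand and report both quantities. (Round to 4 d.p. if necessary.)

Discretionary income = 420 − 3·3.2 − 12·1.56 = 391.68; x* = 3 + 5/6·391.68/3.2 = 105; y* = 12 + 1/6·391.68/1.56 = 53.8462.

x* = 105, y* = 53.8462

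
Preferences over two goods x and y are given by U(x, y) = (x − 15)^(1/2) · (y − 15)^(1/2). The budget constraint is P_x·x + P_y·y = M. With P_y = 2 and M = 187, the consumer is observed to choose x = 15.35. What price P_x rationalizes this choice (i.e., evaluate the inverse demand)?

P_x = 10

This is Cobb-Douglas in (x−15, y−15): tangency gives 0.5·P_y·(y−15) = 0.5·P_x·(x−15).
After buying the subsistence bundle (15, 15), a share 0.5 of the remaining income goes to x: x* = 15 + 0.5·(M − 15P_x − 15P_y)/P_x.
Set x* = 15.35 in the demand function and solve for P_x: P_x = 10.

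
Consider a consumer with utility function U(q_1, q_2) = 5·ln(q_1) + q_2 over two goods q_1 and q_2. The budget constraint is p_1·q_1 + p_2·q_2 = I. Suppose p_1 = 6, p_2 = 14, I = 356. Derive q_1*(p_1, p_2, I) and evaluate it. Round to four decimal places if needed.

q_1* = 11.6667

So q_1*(p_1,p_2) = 5·p_2/p_1, independent of income; and q_2* = (I − 5·p_2)/p_2.
At the given prices: q_1* = 5·14/6 = 11.6667.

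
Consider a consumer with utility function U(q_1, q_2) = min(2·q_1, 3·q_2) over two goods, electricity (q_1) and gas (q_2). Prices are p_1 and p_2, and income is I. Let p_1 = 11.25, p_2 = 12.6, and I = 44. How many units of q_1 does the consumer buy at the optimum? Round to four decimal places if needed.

With perfect complements, no substitution: consume in ratio q_1:q_2 = 3:2.
Budget: p_1·q_1 + p_2·(2/3)·q_1 = I, so (3·p_1 + 2·p_2)·q_1 = 3·I.
Demand: q_1*(p_1,p_2,I) = 3·I/(3·p_1 + 2·p_2), q_2* = 2·I/(3·p_1 + 2·p_2).
Here 3·11.25 + 2·12.6 = 58.95, giving q_1* = 2.2392.

q_1* = 2.2392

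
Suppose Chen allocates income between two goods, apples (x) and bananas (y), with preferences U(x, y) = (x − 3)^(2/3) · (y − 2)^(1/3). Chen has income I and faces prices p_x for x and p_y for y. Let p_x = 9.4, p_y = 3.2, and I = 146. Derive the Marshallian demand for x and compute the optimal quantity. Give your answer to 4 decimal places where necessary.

x* = 10.9007

This is Cobb-Douglas in (x−3, y−2): tangency gives 2/3·p_y·(y−2) = 1/3·p_x·(x−3).
Substituting into the budget: x* = 3 + 2/3·(I − 3·p_x − 2·p_y)/p_x, and y* = 2 + 1/3·(…)/p_y.
Discretionary income = 146 − 3·9.4 − 2·3.2 = 111.4; x* = 3 + 2/3·111.4/9.4 = 10.9007.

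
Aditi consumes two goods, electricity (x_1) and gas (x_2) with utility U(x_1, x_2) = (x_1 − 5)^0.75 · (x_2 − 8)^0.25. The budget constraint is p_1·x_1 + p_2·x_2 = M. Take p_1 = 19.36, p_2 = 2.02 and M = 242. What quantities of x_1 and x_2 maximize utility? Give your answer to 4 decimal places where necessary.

This is Cobb-Douglas in (x_1−5, x_2−8): tangency gives 0.75·p_2·(x_2−8) = 0.25·p_1·(x_1−5).
After buying the subsistence bundle (5, 8), a share 0.75 of the remaining income goes to x_1: x_1* = 5 + 0.75·(M − 5p_1 − 8p_2)/p_1.
Discretionary income = 242 − 5·19.36 − 8·2.02 = 129.04; x_1* = 5 + 0.75·129.04/19.36 = 9.999; x_2* = 8 + 0.25·129.04/2.02 = 23.9703.

x_1* = 9.999, x_2* = 23.9703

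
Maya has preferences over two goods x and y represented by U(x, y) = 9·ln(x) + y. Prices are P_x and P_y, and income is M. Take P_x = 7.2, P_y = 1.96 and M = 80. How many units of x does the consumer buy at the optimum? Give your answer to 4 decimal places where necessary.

Set MRS = P_x/P_y: (9/x)/1 = P_x/P_y.
So x*(P_x,P_y) = 9·P_y/P_x, independent of income; and y* = (M − 9·P_y)/P_y.
At the given prices: x* = 9·1.96/7.2 = 2.45.

x* = 2.45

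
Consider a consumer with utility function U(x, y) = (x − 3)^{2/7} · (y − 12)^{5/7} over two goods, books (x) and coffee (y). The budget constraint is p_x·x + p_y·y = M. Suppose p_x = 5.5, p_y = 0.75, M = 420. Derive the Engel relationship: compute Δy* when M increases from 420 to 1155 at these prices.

Δy* = 700

This is Cobb-Douglas in (x−3, y−12): tangency gives 2/7·p_y·(y−12) = 5/7·p_x·(x−3).
Substituting into the budget: x* = 3 + 2/7·(M − 3·p_x − 12·p_y)/p_x, and y* = 12 + 5/7·(…)/p_y.
Discretionary income = 420 − 3·5.5 − 12·0.75 = 394.5; y* = 12 + 5/7·394.5/0.75 = 387.7143.
At M' = 1155: y* = 1087.7143. Change: 1087.7143 − 387.7143 = 700.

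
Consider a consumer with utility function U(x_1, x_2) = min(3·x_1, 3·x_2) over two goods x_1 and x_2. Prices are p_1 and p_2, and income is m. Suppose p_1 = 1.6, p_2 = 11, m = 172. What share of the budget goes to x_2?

share on x_2 = 0.873

Leontief preferences: the optimum is at the kink where x_1/3 = x_2/3, i.e. x_2 = x_1.
Budget: p_1·x_1 + p_2·x_1 = m, so (3·p_1 + 3·p_2)·x_1 = 3·m.
Demand: x_1*(p_1,p_2,m) = 3·m/(3·p_1 + 3·p_2), x_2* = 3·m/(3·p_1 + 3·p_2).
Here 3·1.6 + 3·11 = 37.8, giving x_1* = 13.6508 and x_2* = 13.6508.
Expenditure on x_2: 11·13.6508 = 150.1587; share = 0.873.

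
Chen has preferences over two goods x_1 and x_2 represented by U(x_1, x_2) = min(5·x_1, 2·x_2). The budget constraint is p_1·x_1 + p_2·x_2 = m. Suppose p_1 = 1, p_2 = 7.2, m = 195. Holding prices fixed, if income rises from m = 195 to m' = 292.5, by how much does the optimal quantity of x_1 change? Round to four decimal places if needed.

Δx_1* = 5.1316

With perfect complements, no substitution: consume in ratio x_1:x_2 = 2:5.
Budget: p_1·x_1 + p_2·(5/2)·x_1 = m, so (2·p_1 + 5·p_2)·x_1 = 2·m.
Demand: x_1*(p_1,p_2,m) = 2·m/(2·p_1 + 5·p_2), x_2* = 5·m/(2·p_1 + 5·p_2).
Here 2·1 + 5·7.2 = 38, giving x_1* = 10.2632.
At m' = 292.5: x_1* = 15.3947. Change: 15.3947 − 10.2632 = 5.1316.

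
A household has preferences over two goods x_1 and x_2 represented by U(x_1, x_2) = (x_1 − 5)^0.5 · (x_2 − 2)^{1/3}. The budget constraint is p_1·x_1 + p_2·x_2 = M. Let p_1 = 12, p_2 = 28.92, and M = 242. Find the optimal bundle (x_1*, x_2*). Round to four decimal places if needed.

x_1* = 11.208, x_2* = 3.7173

MRS = (3/2)·(x_2−2)/(x_1−5). Tangency with p_1/p_2 gives x_2−2 = (2/3)·(p_1/p_2)·(x_1−5).
After buying the subsistence bundle (5, 2), a share 0.6 of the remaining income goes to x_1: x_1* = 5 + 0.6·(M − 5p_1 − 2p_2)/p_1.
Discretionary income = 242 − 5·12 − 2·28.92 = 124.16; x_1* = 5 + 0.6·124.16/12 = 11.208; x_2* = 2 + 0.4·124.16/28.92 = 3.7173.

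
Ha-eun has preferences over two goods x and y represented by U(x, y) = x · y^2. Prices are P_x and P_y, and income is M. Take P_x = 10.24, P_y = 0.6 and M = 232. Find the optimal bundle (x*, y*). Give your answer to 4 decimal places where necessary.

x* = 7.5521, y* = 257.7778

Demand: x*(P_x,P_y,M) = 1/3·M/P_x and y* = 2/3·M/P_y.
At P_x=10.24, P_y=0.6, M=232: x* = 1/3·232/10.24 = 7.5521, y* = 257.7778.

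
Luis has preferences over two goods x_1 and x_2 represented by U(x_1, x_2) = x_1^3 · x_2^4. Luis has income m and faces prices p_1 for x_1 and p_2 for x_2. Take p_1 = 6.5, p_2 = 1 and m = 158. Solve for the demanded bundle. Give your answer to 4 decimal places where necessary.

At p_1=6.5, p_2=1, m=158: x_1* = 3/7·158/6.5 = 10.4176, x_2* = 90.2857.

x_1* = 10.4176, x_2* = 90.2857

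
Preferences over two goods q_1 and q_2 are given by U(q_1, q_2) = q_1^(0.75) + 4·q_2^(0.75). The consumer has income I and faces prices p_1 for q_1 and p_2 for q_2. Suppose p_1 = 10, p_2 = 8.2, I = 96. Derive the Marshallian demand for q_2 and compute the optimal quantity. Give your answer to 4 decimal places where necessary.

MRS = MU_q_1/MU_q_2 = (1/4)·(q_2/q_1)^(0.25). Set equal to p_1/p_2.
Hence q_2/q_1 = (4·p_1/p_2)^(1/(0.25)), i.e. raised to the 4 power.
Substitute q_2 = (q_2/q_1)·q_1 into the budget: q_1* = I/(p_1 + p_2·(q_2/q_1)).
Numerically q_2/q_1 = 566.219153, so q_1* = 96/(10 + 8.2·566.219153) = 0.0206 and q_2* = 566.219153·0.0206 = 11.6822.

q_2* = 11.6822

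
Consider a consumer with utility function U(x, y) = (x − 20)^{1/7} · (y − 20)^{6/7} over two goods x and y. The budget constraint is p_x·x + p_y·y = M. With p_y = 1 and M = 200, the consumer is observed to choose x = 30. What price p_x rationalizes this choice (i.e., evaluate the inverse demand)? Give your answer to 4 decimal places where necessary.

MRS = (1/6)·(y−20)/(x−20). Tangency with p_x/p_y gives y−20 = 6·(p_x/p_y)·(x−20).
After buying the subsistence bundle (20, 20), a share 1/7 of the remaining income goes to x: x* = 20 + 1/7·(M − 20p_x − 20p_y)/p_x.
Set x* = 30 in the demand function and solve for p_x: p_x = 2.

p_x = 2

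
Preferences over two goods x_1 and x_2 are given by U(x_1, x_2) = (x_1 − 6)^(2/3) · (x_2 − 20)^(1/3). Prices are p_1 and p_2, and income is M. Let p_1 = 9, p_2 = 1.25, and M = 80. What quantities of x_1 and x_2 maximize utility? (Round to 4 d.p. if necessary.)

This is Cobb-Douglas in (x_1−6, x_2−20): tangency gives 2/3·p_2·(x_2−20) = 1/3·p_1·(x_1−6).
Substituting into the budget: x_1* = 6 + 2/3·(M − 6·p_1 − 20·p_2)/p_1, and x_2* = 20 + 1/3·(…)/p_2.
Discretionary income = 80 − 6·9 − 20·1.25 = 1; x_1* = 6 + 2/3·1/9 = 6.0741; x_2* = 20 + 1/3·1/1.25 = 20.2667.

x_1* = 6.0741, x_2* = 20.2667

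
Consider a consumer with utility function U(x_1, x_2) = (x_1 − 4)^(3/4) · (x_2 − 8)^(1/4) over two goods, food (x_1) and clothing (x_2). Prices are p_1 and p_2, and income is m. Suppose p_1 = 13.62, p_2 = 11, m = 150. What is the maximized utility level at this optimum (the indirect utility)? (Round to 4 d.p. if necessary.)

Let x_1' = x_1−4, x_2' = x_2−8. MRS = 3·x_2'/x_1' = p_1/p_2.
Substituting into the budget: x_1* = 4 + 0.75·(m − 4·p_1 − 8·p_2)/p_1, and x_2* = 8 + 0.25·(…)/p_2.
Discretionary income = 150 − 4·13.62 − 8·11 = 7.52; x_1* = 4 + 0.75·7.52/13.62 = 4.4141; x_2* = 8 + 0.25·7.52/11 = 8.1709.
Utility at the optimum: U(4.4141, 8.1709) = 0.3319.

V = 0.3319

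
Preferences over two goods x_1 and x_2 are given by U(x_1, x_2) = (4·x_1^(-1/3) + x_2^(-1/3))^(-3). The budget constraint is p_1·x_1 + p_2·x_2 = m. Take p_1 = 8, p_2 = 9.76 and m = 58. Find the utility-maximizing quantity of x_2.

x_2* = 1.6099

From the CES first-order condition, 4·(x_2/x_1)^(4/3) = p_1/p_2.
Hence x_2/x_1 = ((1/4)·p_1/p_2)^(1/(4/3)), i.e. raised to the 0.75 power.
Substitute x_2 = (x_2/x_1)·x_1 into the budget: x_1* = m/(p_1 + p_2·(x_2/x_1)).
Numerically x_2/x_1 = 0.304569, so x_1* = 58/(8 + 9.76·0.304569) = 5.2859 and x_2* = 0.304569·5.2859 = 1.6099.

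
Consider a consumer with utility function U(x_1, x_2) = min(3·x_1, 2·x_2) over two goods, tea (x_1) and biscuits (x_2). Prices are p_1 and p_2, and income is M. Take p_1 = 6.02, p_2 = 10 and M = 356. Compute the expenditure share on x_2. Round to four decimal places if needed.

share on x_2 = 0.7136

With perfect complements, no substitution: consume in ratio x_1:x_2 = 2:3.
Budget: p_1·x_1 + p_2·(3/2)·x_1 = M, so (2·p_1 + 3·p_2)·x_1 = 2·M.
Demand: x_1*(p_1,p_2,M) = 2·M/(2·p_1 + 3·p_2), x_2* = 3·M/(2·p_1 + 3·p_2).
Here 2·6.02 + 3·10 = 42.04, giving x_1* = 16.9363 and x_2* = 25.4044.
Expenditure on x_2: 10·25.4044 = 254.0438; share = 0.7136.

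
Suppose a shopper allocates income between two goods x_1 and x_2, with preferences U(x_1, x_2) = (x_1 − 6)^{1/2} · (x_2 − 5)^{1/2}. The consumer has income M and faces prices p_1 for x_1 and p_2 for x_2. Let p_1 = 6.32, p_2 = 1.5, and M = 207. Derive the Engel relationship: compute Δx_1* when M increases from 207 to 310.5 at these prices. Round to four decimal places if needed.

Δx_1* = 8.1883

Substituting into the budget: x_1* = 6 + 0.5·(M − 6·p_1 − 5·p_2)/p_1, and x_2* = 5 + 0.5·(…)/p_2.
Discretionary income = 207 − 6·6.32 − 5·1.5 = 161.58; x_1* = 6 + 0.5·161.58/6.32 = 18.7832.
At M' = 310.5: x_1* = 26.9715. Change: 26.9715 − 18.7832 = 8.1883.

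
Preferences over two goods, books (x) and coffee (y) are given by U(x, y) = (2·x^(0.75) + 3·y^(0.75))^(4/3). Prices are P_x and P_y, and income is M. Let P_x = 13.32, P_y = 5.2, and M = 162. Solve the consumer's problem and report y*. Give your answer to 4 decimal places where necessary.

With the ratio pinned down, the budget gives x* = M/(P_x + P_y·(y/x)) and y* = (y/x)·x*.
Numerically y/x = 217.955866, so x* = 162/(13.32 + 5.2·217.955866) = 0.1413 and y* = 217.955866·0.1413 = 30.792.

y* = 30.792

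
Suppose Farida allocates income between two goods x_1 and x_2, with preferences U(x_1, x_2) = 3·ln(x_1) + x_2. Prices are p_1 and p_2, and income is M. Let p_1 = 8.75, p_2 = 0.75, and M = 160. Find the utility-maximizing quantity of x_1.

MU_x_1 = 3/x_1, MU_x_2 = 1. Tangency: 3/x_1 = p_1/p_2.
So x_1*(p_1,p_2) = 3·p_2/p_1, independent of income; and x_2* = (M − 3·p_2)/p_2.
At the given prices: x_1* = 3·0.75/8.75 = 0.2571.

x_1* = 0.2571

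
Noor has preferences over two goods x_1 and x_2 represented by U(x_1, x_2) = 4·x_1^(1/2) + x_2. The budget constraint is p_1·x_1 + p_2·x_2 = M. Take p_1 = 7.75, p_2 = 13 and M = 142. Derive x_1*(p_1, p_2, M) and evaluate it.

Utility is quasi-linear in x_2; the FOC for x_1 is 2/√x_1 = p_1/p_2.
Solve: √x_1 = 2·p_2/p_1, so x_1*(p_1,p_2) = (2·p_2/p_1)², and x_2* = (M − p_1·x_1*)/p_2.
Plugging in: x_1* = (2·13/7.75)² = 11.2549.

x_1* = 11.2549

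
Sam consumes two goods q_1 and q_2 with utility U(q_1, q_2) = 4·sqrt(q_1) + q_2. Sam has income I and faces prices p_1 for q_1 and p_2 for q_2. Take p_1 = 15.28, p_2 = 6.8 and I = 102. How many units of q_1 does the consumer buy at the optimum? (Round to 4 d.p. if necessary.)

Utility is quasi-linear in q_2; the FOC for q_1 is 2/√q_1 = p_1/p_2.
Thus q_1* = (2·p_2/p_1)² — independent of I — with the rest of income spent on q_2.
Plugging in: q_1* = (2·6.8/15.28)² = 0.7922.

q_1* = 0.7922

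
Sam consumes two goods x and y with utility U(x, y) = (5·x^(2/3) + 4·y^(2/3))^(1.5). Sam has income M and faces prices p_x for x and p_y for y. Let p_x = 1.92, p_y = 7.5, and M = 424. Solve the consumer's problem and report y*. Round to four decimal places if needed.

y* = 1.8354

MU_x ∝ 5·x^(-1/3), MU_y ∝ 4·y^(-1/3), so MRS = (5/4)·(y/x)^(1/3) = p_x/p_y.
Hence y/x = ((4/5)·p_x/p_y)^(1/(1/3)), i.e. raised to the 3 power.
With the ratio pinned down, the budget gives x* = M/(p_x + p_y·(y/x)) and y* = (y/x)·x*.
Numerically y/x = 0.00859, so x* = 424/(1.92 + 7.5·0.00859) = 213.664 and y* = 0.00859·213.664 = 1.8354.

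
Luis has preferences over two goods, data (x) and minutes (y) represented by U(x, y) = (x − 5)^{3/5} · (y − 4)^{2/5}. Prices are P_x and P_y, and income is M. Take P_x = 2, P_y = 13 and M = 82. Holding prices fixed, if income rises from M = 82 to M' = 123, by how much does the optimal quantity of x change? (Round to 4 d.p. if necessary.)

Let x' = x−5, y' = y−4. MRS = (3/2)·y'/x' = P_x/P_y.
Substituting into the budget: x* = 5 + 0.6·(M − 5·P_x − 4·P_y)/P_x, and y* = 4 + 0.4·(…)/P_y.
Discretionary income = 82 − 5·2 − 4·13 = 20; x* = 5 + 0.6·20/2 = 11.
At M' = 123: x* = 23.3. Change: 23.3 − 11 = 12.3.

Δx* = 12.3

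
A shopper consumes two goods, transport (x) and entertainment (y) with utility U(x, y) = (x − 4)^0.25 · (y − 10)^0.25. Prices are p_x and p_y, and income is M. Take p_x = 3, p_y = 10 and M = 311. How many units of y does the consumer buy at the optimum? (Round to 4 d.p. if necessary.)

After buying the subsistence bundle (4, 10), a share 0.5 of the remaining income goes to x: x* = 4 + 0.5·(M − 4p_x − 10p_y)/p_x.
Discretionary income = 311 − 4·3 − 10·10 = 199; y* = 10 + 0.5·199/10 = 19.95.

y* = 19.95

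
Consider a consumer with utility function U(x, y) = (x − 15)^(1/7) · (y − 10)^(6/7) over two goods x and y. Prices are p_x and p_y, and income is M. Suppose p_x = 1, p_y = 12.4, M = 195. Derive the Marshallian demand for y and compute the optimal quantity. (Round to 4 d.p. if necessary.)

Discretionary income = 195 − 15·1 − 10·12.4 = 56; y* = 10 + 6/7·56/12.4 = 13.871.

y* = 13.871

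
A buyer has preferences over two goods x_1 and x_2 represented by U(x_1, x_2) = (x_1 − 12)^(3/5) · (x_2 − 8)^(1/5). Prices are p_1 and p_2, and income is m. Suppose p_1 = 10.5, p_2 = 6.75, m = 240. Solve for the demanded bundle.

x_1* = 16.2857, x_2* = 10.2222

This is Cobb-Douglas in (x_1−12, x_2−8): tangency gives 0.6·p_2·(x_2−8) = 0.2·p_1·(x_1−12).
Substituting into the budget: x_1* = 12 + 0.75·(m − 12·p_1 − 8·p_2)/p_1, and x_2* = 8 + 0.25·(…)/p_2.
Discretionary income = 240 − 12·10.5 − 8·6.75 = 60; x_1* = 12 + 0.75·60/10.5 = 16.2857; x_2* = 8 + 0.25·60/6.75 = 10.2222.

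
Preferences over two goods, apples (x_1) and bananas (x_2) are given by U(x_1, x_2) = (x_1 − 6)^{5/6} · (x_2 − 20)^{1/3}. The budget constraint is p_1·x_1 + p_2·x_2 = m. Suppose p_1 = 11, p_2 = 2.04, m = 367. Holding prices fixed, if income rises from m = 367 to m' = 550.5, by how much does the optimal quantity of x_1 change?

Δx_1* = 11.9156

After buying the subsistence bundle (6, 20), a share 5/7 of the remaining income goes to x_1: x_1* = 6 + 5/7·(m − 6p_1 − 20p_2)/p_1.
Discretionary income = 367 − 6·11 − 20·2.04 = 260.2; x_1* = 6 + 5/7·260.2/11 = 22.8961.
At m' = 550.5: x_1* = 34.8117. Change: 34.8117 − 22.8961 = 11.9156.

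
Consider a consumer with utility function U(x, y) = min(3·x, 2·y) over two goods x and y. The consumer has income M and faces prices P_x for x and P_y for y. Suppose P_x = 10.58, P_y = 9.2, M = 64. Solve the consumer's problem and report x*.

Leontief preferences: the optimum is at the kink where x/2 = y/3, i.e. y = (3/2)·x.
Budget: P_x·x + P_y·(3/2)·x = M, so (2·P_x + 3·P_y)·x = 2·M.
Demand: x*(P_x,P_y,M) = 2·M/(2·P_x + 3·P_y), y* = 3·M/(2·P_x + 3·P_y).
Here 2·10.58 + 3·9.2 = 48.76, giving x* = 2.6251.

x* = 2.6251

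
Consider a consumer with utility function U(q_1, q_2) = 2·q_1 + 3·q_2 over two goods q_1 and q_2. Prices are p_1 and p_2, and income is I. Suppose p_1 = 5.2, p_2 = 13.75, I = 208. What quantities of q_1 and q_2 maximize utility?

q_1* = 40, q_2* = 0

Perfect substitutes: compare marginal utility per dollar. 2/p_1 vs 3/p_2 → 0.3846 vs 0.2182.
q_1 gives more utility per dollar, so spend all income on q_1: q_1* = I/p_1, q_2* = 0.
Numerically: q_1* = 40, q_2* = 0.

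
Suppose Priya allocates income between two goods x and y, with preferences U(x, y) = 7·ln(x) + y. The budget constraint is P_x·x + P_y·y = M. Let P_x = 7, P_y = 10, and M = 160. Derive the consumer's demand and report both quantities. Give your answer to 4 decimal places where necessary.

x* = 10, y* = 9

So x*(P_x,P_y) = 7·P_y/P_x, independent of income; and y* = (M − 7·P_y)/P_y.
At the given prices: x* = 7·10/7 = 10, and y* = 9.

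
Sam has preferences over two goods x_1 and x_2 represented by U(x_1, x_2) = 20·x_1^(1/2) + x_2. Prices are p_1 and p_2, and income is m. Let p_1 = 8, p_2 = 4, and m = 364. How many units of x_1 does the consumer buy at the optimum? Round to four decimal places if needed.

MU_x_1 = 10/√x_1, MU_x_2 = 1. Tangency: 10/√x_1 = p_1/p_2.
Thus x_1* = (10·p_2/p_1)² — independent of m — with the rest of income spent on x_2.
Plugging in: x_1* = (10·4/8)² = 25.

x_1* = 25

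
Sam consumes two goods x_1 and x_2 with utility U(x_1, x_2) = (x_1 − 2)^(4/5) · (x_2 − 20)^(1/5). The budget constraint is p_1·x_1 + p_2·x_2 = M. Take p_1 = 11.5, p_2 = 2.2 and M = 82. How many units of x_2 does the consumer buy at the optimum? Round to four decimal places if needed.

x_2* = 21.3636

Let x_1' = x_1−2, x_2' = x_2−20. MRS = 4·x_2'/x_1' = p_1/p_2.
After buying the subsistence bundle (2, 20), a share 0.8 of the remaining income goes to x_1: x_1* = 2 + 0.8·(M − 2p_1 − 20p_2)/p_1.
Discretionary income = 82 − 2·11.5 − 20·2.2 = 15; x_2* = 20 + 0.2·15/2.2 = 21.3636.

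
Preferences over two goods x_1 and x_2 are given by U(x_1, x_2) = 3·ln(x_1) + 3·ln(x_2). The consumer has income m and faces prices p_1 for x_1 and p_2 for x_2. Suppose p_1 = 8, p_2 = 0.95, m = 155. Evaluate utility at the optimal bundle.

V = 20.0172

Tangency: MRS = x_2/x_1 = p_1/p_2.
So 3·p_2·x_2 = 3·p_1·x_1; combined with the budget, a share 0.5 of income goes to x_1.
Demand: x_1*(p_1,p_2,m) = 0.5·m/p_1 and x_2* = 0.5·m/p_2.
At p_1=8, p_2=0.95, m=155: x_1* = 0.5·155/8 = 9.6875, x_2* = 81.5789.
Utility at the optimum: U(9.6875, 81.5789) = 20.0172.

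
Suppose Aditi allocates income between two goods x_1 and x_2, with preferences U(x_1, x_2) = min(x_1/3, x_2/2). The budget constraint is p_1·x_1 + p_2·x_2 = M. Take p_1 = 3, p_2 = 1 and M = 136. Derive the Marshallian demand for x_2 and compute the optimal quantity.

With perfect complements, no substitution: consume in ratio x_1:x_2 = 3:2.
Budget: p_1·x_1 + p_2·(2/3)·x_1 = M, so (3·p_1 + 2·p_2)·x_1 = 3·M.
Demand: x_1*(p_1,p_2,M) = 3·M/(3·p_1 + 2·p_2), x_2* = 2·M/(3·p_1 + 2·p_2).
Here 3·3 + 2·1 = 11, giving x_2* = 24.7273.

x_2* = 24.7273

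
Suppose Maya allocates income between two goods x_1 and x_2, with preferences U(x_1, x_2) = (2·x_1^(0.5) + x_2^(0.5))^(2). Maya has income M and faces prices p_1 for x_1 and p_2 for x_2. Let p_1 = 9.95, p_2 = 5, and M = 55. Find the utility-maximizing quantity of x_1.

x_1* = 3.6912

MRS = MU_x_1/MU_x_2 = 2·(x_2/x_1)^(0.5). Set equal to p_1/p_2.
Hence x_2/x_1 = ((1/2)·p_1/p_2)^(1/(0.5)), i.e. raised to the 2 power.
With the ratio pinned down, the budget gives x_1* = M/(p_1 + p_2·(x_2/x_1)) and x_2* = (x_2/x_1)·x_1*.
Numerically x_2/x_1 = 0.990025, so x_1* = 55/(9.95 + 5·0.990025) = 3.6912.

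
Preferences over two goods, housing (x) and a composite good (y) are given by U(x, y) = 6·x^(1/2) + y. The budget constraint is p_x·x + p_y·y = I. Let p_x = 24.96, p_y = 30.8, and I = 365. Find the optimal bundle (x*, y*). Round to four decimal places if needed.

x* = 13.7042, y* = 0.7449

MU_x = 3/√x, MU_y = 1. Tangency: 3/√x = p_x/p_y.
Thus x* = (3·p_y/p_x)² — independent of I — with the rest of income spent on y.
Plugging in: x* = (3·30.8/24.96)² = 13.7042, y* = 0.7449.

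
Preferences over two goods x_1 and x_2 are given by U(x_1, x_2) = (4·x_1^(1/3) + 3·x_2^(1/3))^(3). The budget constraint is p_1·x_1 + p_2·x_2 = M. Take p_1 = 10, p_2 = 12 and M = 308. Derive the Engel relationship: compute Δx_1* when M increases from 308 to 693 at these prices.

MRS = MU_x_1/MU_x_2 = (4/3)·(x_2/x_1)^(2/3). Set equal to p_1/p_2.
Solve for the ratio: x_2/x_1 = [(3/4)·p_1/p_2]^(1.5).
Substitute x_2 = (x_2/x_1)·x_1 into the budget: x_1* = M/(p_1 + p_2·(x_2/x_1)).
Numerically x_2/x_1 = 0.494106, so x_1* = 308/(10 + 12·0.494106) = 19.3355.
At M' = 693: x_1* = 43.5048. Change: 43.5048 − 19.3355 = 24.1693.

Δx_1* = 24.1693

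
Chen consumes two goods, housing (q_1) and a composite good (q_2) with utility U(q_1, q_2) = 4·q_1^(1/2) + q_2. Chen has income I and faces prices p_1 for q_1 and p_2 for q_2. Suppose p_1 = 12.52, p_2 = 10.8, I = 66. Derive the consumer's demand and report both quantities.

Set MRS = p_1/p_2: 2·q_1^(−1/2) = p_1/p_2.
Thus q_1* = (2·p_2/p_1)² — independent of I — with the rest of income spent on q_2.
Plugging in: q_1* = (2·10.8/12.52)² = 2.9765, q_2* = 2.6606.

q_1* = 2.9765, q_2* = 2.6606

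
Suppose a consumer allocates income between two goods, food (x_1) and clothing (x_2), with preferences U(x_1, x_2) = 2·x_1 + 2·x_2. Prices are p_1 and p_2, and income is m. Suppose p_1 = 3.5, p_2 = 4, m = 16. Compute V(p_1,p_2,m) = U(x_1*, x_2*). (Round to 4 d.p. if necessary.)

V = 9.1429

Linear utility — the consumer picks whichever good has higher MU/price: 2/3.5 = 0.5714 vs 2/4 = 0.5.
x_1 gives more utility per dollar, so spend all income on x_1: x_1* = m/p_1, x_2* = 0.
Numerically: x_1* = 4.5714, x_2* = 0.
Utility at the optimum: U(4.5714, 0) = 9.1429.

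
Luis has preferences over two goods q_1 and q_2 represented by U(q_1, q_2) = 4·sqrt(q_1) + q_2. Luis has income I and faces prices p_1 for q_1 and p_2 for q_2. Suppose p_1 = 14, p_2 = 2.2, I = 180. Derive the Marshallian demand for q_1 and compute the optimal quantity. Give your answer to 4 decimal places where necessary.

q_1* = 0.0988

MU_q_1 = 2/√q_1, MU_q_2 = 1. Tangency: 2/√q_1 = p_1/p_2.
Solve: √q_1 = 2·p_2/p_1, so q_1*(p_1,p_2) = (2·p_2/p_1)², and q_2* = (I − p_1·q_1*)/p_2.
Plugging in: q_1* = (2·2.2/14)² = 0.0988.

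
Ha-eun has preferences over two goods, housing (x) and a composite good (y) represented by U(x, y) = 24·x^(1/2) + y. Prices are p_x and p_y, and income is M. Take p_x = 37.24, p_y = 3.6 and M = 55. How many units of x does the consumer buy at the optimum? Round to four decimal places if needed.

MU_x = 12/√x, MU_y = 1. Tangency: 12/√x = p_x/p_y.
Solve: √x = 12·p_y/p_x, so x*(p_x,p_y) = (12·p_y/p_x)², and y* = (M − p_x·x*)/p_y.
Plugging in: x* = (12·3.6/37.24)² = 1.3457.

x* = 1.3457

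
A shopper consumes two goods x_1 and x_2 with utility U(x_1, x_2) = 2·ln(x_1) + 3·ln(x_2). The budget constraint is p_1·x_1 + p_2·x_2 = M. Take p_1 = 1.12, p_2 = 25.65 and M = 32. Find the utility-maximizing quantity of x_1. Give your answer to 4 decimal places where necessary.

Demand: x_1*(p_1,p_2,M) = 0.4·M/p_1 and x_2* = 0.6·M/p_2.
At p_1=1.12, p_2=25.65, M=32: x_1* = 0.4·32/1.12 = 11.4286.

x_1* = 11.4286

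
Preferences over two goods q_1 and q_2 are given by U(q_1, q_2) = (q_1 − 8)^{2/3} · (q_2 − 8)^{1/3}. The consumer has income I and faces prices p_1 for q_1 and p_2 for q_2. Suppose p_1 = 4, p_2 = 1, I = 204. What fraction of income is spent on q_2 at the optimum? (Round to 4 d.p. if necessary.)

share on q_2 = 0.3072

Let q_1' = q_1−8, q_2' = q_2−8. MRS = 2·q_2'/q_1' = p_1/p_2.
After buying the subsistence bundle (8, 8), a share 2/3 of the remaining income goes to q_1: q_1* = 8 + 2/3·(I − 8p_1 − 8p_2)/p_1.
Discretionary income = 204 − 8·4 − 8·1 = 164; q_1* = 8 + 2/3·164/4 = 35.3333; q_2* = 8 + 1/3·164/1 = 62.6667.
Expenditure on q_2: 1·62.6667 = 62.6667; share = 0.3072.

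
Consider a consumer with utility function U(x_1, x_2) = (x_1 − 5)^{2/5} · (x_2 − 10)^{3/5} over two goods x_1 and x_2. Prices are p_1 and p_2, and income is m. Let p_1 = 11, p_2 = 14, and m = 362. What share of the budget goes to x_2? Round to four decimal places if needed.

MRS = (2/3)·(x_2−10)/(x_1−5). Tangency with p_1/p_2 gives x_2−10 = (3/2)·(p_1/p_2)·(x_1−5).
After buying the subsistence bundle (5, 10), a share 0.4 of the remaining income goes to x_1: x_1* = 5 + 0.4·(m − 5p_1 − 10p_2)/p_1.
Discretionary income = 362 − 5·11 − 10·14 = 167; x_1* = 5 + 0.4·167/11 = 11.0727; x_2* = 10 + 0.6·167/14 = 17.1571.
Expenditure on x_2: 14·17.1571 = 240.2; share = 0.6635.

share on x_2 = 0.6635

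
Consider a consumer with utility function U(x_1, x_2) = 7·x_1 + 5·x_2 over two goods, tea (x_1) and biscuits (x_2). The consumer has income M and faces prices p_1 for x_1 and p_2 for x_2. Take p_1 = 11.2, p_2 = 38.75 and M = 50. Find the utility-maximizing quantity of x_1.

Numerically: x_1* = 4.4643, x_2* = 0.

x_1* = 4.4643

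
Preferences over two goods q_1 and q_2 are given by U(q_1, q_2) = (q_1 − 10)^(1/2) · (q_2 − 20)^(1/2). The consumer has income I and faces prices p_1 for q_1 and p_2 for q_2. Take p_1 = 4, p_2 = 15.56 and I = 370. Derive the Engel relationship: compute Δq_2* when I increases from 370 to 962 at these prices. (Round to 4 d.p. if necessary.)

Δq_2* = 19.0231

After buying the subsistence bundle (10, 20), a share 0.5 of the remaining income goes to q_1: q_1* = 10 + 0.5·(I − 10p_1 − 20p_2)/p_1.
Discretionary income = 370 − 10·4 − 20·15.56 = 18.8; q_2* = 20 + 0.5·18.8/15.56 = 20.6041.
At I' = 962: q_2* = 39.6272. Change: 39.6272 − 20.6041 = 19.0231.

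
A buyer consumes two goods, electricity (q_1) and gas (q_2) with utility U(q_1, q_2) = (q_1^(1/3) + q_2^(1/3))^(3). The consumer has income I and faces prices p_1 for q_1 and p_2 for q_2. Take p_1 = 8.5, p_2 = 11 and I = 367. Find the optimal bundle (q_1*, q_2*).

Substitute q_2 = (q_2/q_1)·q_1 into the budget: q_1* = I/(p_1 + p_2·(q_2/q_1)).
Numerically q_2/q_1 = 0.679265, so q_1* = 367/(8.5 + 11·0.679265) = 22.9778 and q_2* = 0.679265·22.9778 = 15.608.

q_1* = 22.9778, q_2* = 15.608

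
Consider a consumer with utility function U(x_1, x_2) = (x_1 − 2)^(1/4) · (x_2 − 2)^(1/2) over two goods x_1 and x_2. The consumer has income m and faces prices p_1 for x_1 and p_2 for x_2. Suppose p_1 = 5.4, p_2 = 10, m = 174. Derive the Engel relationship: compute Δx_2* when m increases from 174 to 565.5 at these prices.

This is Cobb-Douglas in (x_1−2, x_2−2): tangency gives 0.25·p_2·(x_2−2) = 0.5·p_1·(x_1−2).
Substituting into the budget: x_1* = 2 + 1/3·(m − 2·p_1 − 2·p_2)/p_1, and x_2* = 2 + 2/3·(…)/p_2.
Discretionary income = 174 − 2·5.4 − 2·10 = 143.2; x_2* = 2 + 2/3·143.2/10 = 11.5467.
At m' = 565.5: x_2* = 37.6467. Change: 37.6467 − 11.5467 = 26.1.

Δx_2* = 26.1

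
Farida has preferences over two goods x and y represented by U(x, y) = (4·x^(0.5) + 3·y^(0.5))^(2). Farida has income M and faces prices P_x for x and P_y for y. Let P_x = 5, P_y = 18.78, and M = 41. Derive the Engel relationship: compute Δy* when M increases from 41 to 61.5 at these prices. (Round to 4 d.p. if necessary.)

MRS = MU_x/MU_y = (4/3)·(y/x)^(0.5). Set equal to P_x/P_y.
Solve for the ratio: y/x = [(3/4)·P_x/P_y]^(2).
With the ratio pinned down, the budget gives x* = M/(P_x + P_y·(y/x)) and y* = (y/x)·x*.
Numerically y/x = 0.039872, so x* = 41/(5 + 18.78·0.039872) = 7.1319 and y* = 0.039872·7.1319 = 0.2844.
At M' = 61.5: y* = 0.4265. Change: 0.4265 − 0.2844 = 0.1422.

Δy* = 0.1422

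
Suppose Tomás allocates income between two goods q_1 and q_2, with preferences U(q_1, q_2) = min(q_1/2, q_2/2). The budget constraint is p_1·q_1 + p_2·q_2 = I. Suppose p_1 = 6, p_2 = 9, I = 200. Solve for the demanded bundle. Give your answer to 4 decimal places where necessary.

q_1* = 13.3333, q_2* = 13.3333

Leontief preferences: the optimum is at the kink where q_1/2 = q_2/2, i.e. q_2 = q_1.
Budget: p_1·q_1 + p_2·q_1 = I, so (2·p_1 + 2·p_2)·q_1 = 2·I.
Demand: q_1*(p_1,p_2,I) = 2·I/(2·p_1 + 2·p_2), q_2* = 2·I/(2·p_1 + 2·p_2).
Here 2·6 + 2·9 = 30, giving q_1* = 13.3333 and q_2* = 13.3333.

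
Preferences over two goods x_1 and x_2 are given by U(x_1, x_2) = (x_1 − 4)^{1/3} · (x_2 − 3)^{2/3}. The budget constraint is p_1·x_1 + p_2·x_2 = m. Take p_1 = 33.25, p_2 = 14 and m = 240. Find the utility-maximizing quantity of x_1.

After buying the subsistence bundle (4, 3), a share 1/3 of the remaining income goes to x_1: x_1* = 4 + 1/3·(m − 4p_1 − 3p_2)/p_1.
Discretionary income = 240 − 4·33.25 − 3·14 = 65; x_1* = 4 + 1/3·65/33.25 = 4.6516.

x_1* = 4.6516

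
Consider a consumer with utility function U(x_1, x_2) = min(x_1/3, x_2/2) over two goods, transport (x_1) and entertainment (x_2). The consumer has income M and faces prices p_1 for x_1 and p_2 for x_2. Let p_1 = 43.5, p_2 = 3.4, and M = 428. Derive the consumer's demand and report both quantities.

x_1* = 9.3518, x_2* = 6.2345

With perfect complements, no substitution: consume in ratio x_1:x_2 = 3:2.
Budget: p_1·x_1 + p_2·(2/3)·x_1 = M, so (3·p_1 + 2·p_2)·x_1 = 3·M.
Demand: x_1*(p_1,p_2,M) = 3·M/(3·p_1 + 2·p_2), x_2* = 2·M/(3·p_1 + 2·p_2).
Here 3·43.5 + 2·3.4 = 137.3, giving x_1* = 9.3518 and x_2* = 6.2345.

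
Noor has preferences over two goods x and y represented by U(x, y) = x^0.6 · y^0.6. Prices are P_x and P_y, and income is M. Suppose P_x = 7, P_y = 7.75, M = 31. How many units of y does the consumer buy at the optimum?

y* = 2

The MRS is y/x. Set MRS = P_x/P_y.
So 0.6·P_y·y = 0.6·P_x·x; combined with the budget, a share 0.5 of income goes to x.
Demand: x*(P_x,P_y,M) = 0.5·M/P_x and y* = 0.5·M/P_y.
At P_x=7, P_y=7.75, M=31: y* = 0.5·31/7.75 = 2.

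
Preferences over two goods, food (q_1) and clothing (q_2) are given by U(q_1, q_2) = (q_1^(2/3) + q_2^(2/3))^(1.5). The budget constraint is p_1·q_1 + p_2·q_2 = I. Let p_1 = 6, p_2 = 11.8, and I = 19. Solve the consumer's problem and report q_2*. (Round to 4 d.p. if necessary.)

q_2* = 0.3308

MU_q_1 ∝ q_1^(-1/3), MU_q_2 ∝ q_2^(-1/3), so MRS = (q_2/q_1)^(1/3) = p_1/p_2.
Solve for the ratio: q_2/q_1 = [p_1/p_2]^(3).
With the ratio pinned down, the budget gives q_1* = I/(p_1 + p_2·(q_2/q_1)) and q_2* = (q_2/q_1)·q_1*.
Numerically q_2/q_1 = 0.131464, so q_1* = 19/(6 + 11.8·0.131464) = 2.5161 and q_2* = 0.131464·2.5161 = 0.3308.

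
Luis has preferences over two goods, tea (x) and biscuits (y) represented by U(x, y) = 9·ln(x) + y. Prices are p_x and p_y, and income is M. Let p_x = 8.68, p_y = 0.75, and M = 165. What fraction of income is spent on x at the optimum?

MU_x = 9/x, MU_y = 1. Tangency: 9/x = p_x/p_y.
So x*(p_x,p_y) = 9·p_y/p_x, independent of income; and y* = (M − 9·p_y)/p_y.
At the given prices: x* = 9·0.75/8.68 = 0.7776, and y* = 211.
Expenditure on x: 8.68·0.7776 = 6.75; share = 0.0409.

share on x = 0.0409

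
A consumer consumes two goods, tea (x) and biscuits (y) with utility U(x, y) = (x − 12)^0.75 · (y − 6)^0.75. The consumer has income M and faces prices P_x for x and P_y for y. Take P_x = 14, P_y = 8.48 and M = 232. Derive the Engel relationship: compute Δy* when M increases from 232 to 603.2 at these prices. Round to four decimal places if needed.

After buying the subsistence bundle (12, 6), a share 0.5 of the remaining income goes to x: x* = 12 + 0.5·(M − 12P_x − 6P_y)/P_x.
Discretionary income = 232 − 12·14 − 6·8.48 = 13.12; y* = 6 + 0.5·13.12/8.48 = 6.7736.
At M' = 603.2: y* = 28.6604. Change: 28.6604 − 6.7736 = 21.8868.

Δy* = 21.8868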